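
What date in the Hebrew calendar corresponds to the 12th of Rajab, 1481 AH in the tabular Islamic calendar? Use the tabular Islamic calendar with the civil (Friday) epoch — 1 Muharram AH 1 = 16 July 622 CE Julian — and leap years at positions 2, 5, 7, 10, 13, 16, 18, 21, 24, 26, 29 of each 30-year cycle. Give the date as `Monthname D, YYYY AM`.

Tevet 12, 5819 AM

The source date corresponds to 28 December 2058 in the Gregorian calendar (JDN 2473091).
That day falls on 12 Tevet 5819 AM in the Hebrew calendar.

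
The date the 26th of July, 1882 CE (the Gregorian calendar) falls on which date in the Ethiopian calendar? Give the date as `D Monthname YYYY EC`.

20 Hamle 1874 EC

Julian Day Number of the source date = 2408653.
Converting JDN 2408653 to the Ethiopian calendar gives 20 Hamle 1874 EC.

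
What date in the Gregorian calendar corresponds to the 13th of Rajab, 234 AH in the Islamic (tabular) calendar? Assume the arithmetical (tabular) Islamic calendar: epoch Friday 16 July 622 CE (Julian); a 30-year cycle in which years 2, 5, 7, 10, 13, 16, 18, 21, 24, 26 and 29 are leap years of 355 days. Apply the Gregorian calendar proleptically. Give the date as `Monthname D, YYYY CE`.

February 14, 849 CE

Julian Day Number of the source date = 2031196.
Converting JDN 2031196 to the Gregorian calendar gives 14 February 849 CE.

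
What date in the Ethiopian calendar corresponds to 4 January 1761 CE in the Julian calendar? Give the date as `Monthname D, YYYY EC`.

Julian Day Number of the source date = 2364267.
Converting JDN 2364267 to the Ethiopian calendar gives 9 Tir 1753 EC.

Tir 9, 1753 EC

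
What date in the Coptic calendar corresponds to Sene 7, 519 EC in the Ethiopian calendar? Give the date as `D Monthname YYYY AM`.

The source date corresponds to 3 June 527 in the proleptic Gregorian calendar (JDN 1913696).
That day falls on 7 Paoni 243 AM in the Coptic calendar.

7 Paoni 243 AM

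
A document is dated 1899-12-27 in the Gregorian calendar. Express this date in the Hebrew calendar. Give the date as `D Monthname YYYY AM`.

25 Tevet 5660 AM

Both dates share Julian Day Number 2415016; in the Hebrew calendar that is 25 Tevet 5660 AM.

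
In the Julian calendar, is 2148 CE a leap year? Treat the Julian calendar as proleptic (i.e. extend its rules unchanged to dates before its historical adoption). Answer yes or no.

yes

2148 mod 4 = 0, so it is a leap year in the Julian calendar.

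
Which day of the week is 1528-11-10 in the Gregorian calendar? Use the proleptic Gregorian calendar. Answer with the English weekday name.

Since JDN mod 7 = 5 (0 = Monday), the day is Saturday.

Saturday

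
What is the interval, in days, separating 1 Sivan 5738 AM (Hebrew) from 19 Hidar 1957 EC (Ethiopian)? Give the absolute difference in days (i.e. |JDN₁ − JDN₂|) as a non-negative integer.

JDN of the first date = 2443666.
JDN of the second date = 2438728.
|2438728 − 2443666| = 4938.

4938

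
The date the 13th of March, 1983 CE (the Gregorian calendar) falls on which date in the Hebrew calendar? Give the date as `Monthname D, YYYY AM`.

Both dates share Julian Day Number 2445407; in the Hebrew calendar that is 28 Adar 5743 AM.

Adar 28, 5743 AM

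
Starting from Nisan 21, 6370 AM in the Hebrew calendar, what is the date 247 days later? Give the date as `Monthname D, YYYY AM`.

Counting 247 days forward from JDN 2674438 reaches JDN 2674685, which is Tevet 1, 6371 AM.

Tevet 1, 6371 AM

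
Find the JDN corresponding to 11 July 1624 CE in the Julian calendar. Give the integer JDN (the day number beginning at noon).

2314416

Equivalently 21 July 1624 (Gregorian).
JDN 2400001 is 17 November 1858 CE (Gregorian), MJD 0; the target day is −85585 days from there, so JDN = 2314416.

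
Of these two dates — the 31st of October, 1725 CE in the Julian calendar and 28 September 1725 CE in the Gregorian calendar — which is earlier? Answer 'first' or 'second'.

First date → JDN 2351418; second date → JDN 2351374.
JDN 2351374 < JDN 2351418, so the second date is earlier.

second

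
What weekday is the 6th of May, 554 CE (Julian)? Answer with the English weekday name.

This is JDN 1923532 (8 May 554 Gregorian).
JDN 1923532 mod 7 = 2, and JDN 0 was a Monday, so this is a Wednesday.

Wednesday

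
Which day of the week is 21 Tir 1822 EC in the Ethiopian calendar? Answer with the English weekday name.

In the Gregorian calendar this is 28 January 1830 (JDN 2389481).
Since JDN mod 7 = 3 (0 = Monday), the day is Thursday.

Thursday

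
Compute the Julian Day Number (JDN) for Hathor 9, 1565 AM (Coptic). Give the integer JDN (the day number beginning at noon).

2396349

Equivalently 17 November 1848 (Gregorian).
JDN 2451545 is 1 January 2000 CE (Gregorian); the target day is −55196 days from there, so JDN = 2396349.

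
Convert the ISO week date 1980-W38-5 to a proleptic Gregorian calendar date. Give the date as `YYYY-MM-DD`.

1980-09-19

ISO week 1 of 1980 is the week containing the first Thursday of 1980.
Week 38, day 5 (Friday) lands on 1980-09-19.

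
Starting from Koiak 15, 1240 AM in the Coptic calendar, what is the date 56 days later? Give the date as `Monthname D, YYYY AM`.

Counting 56 days forward from JDN 2277679 reaches JDN 2277735, which is Meshir 11, 1240 AM.

Meshir 11, 1240 AM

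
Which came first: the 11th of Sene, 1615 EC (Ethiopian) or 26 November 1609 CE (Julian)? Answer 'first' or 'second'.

First date → JDN 2314014; second date → JDN 2309075.
JDN 2309075 < JDN 2314014, so the second date is earlier.

second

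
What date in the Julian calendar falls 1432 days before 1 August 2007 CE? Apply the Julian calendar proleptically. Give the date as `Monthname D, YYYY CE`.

The starting date is JDN 2454327; 2454327 − 1432 = 2452895.
JDN 2452895 corresponds to August 30, 2003 CE.

August 30, 2003 CE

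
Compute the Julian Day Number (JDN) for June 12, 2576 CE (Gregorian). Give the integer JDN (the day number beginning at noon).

2662088

JDN 2299161 is 15 October 1582 CE (Gregorian); the target day is +362927 days from there, so JDN = 2662088.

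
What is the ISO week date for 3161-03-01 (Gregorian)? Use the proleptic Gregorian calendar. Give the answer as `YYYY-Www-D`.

The weekday is Wednesday (ISO weekday 3).
That Wednesday belongs to ISO week 9 of ISO year 3161.

3161-W09-3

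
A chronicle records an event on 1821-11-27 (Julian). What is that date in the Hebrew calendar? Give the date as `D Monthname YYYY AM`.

Both dates share Julian Day Number 2386509; in the Hebrew calendar that is 15 Kislev 5582 AM.

15 Kislev 5582 AM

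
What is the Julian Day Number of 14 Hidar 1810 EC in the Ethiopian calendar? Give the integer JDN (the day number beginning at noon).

In the Gregorian calendar the same day is 22 November 1817.
JDN 2400001 is 17 November 1858 CE (Gregorian), MJD 0; the target day is −14970 days from there, so JDN = 2385031.

2385031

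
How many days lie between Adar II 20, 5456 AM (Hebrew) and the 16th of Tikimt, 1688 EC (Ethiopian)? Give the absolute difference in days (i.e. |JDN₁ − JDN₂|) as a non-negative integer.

JDN of the first date = 2340595.
JDN of the second date = 2340443.
|2340443 − 2340595| = 152.

152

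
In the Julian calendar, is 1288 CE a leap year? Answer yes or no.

yes

1288 mod 4 = 0, so it is a leap year in the Julian calendar.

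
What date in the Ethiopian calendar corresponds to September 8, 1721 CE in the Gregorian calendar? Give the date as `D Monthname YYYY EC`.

Both dates share Julian Day Number 2349893; in the Ethiopian calendar that is 5 Pagume 1713 EC.

5 Pagume 1713 EC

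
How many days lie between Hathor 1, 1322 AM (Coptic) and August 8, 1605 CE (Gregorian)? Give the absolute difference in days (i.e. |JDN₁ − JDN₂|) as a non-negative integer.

First date → JDN 2307585; second date → JDN 2307494.
The interval is |2307585 − 2307494| = 91 days.

91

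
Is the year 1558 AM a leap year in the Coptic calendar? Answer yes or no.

1558 mod 4 = 2; in the Coptic calendar a year is leap when year mod 4 = 3, so it is a common year.

no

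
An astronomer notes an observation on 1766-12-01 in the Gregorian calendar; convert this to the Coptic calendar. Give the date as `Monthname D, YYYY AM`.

Both dates share Julian Day Number 2366413; in the Coptic calendar that is 24 Hathor 1483 AM.

Hathor 24, 1483 AM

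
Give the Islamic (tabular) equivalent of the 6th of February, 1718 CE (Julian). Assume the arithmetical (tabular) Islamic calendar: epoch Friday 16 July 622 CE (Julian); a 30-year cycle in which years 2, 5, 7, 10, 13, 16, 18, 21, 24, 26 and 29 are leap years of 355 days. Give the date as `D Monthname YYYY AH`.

16 Rabi' al-Awwal 1130 AH

Julian Day Number of the source date = 2348594.
Converting JDN 2348594 to the tabular Islamic calendar gives 16 Rabi' al-Awwal 1130 AH.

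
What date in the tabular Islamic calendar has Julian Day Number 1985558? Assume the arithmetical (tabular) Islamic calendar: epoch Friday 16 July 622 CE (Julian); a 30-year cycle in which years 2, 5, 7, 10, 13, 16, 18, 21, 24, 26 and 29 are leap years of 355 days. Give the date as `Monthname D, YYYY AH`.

JDN 1985558 is 4 March 724 in the proleptic Gregorian calendar.
In the tabular Islamic calendar that day is Ramadan 29, 105 AH.

Ramadan 29, 105 AH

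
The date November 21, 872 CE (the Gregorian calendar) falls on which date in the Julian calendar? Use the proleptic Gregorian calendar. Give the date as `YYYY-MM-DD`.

At this point the Julian calendar is 4 days behind the Gregorian.
21 November 872 Gregorian − 4 days → 17 November 872 Julian.

0872-11-17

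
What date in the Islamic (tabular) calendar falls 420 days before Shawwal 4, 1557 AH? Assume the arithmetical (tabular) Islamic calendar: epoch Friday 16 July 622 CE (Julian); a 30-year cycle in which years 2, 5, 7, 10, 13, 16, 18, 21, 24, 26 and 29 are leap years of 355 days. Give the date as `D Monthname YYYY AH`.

JDN of Shawwal 4, 1557 AH = 2500104.
2500104 − 420 = 2499684.
JDN 2499684 in the tabular Islamic calendar is 28 Rajab 1556 AH.

28 Rajab 1556 AH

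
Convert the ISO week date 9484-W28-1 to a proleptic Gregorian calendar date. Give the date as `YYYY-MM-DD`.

ISO week 1 of 9484 is the week containing the first Thursday of 9484.
Week 28, day 1 (Monday) lands on 9484-07-07.

9484-07-07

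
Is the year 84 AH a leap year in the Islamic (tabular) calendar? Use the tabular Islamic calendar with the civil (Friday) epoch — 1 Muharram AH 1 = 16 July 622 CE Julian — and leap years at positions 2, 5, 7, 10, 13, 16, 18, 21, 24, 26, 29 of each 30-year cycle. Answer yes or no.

yes

Year 84 AH is year 24 of its 30-year cycle; leap positions are 2, 5, 7, 10, 13, 16, 18, 21, 24, 26, 29, so it is a leap year (355 days).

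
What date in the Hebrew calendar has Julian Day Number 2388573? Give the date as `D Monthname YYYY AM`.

11 Av 5587 AM

The Gregorian equivalent of JDN 2388573 is 4 August 1827.
In the Hebrew calendar that day is 11 Av 5587 AM.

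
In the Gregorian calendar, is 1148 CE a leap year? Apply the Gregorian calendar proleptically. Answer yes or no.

1148 is divisible by 4 and not by 100, so it is a leap year.

yes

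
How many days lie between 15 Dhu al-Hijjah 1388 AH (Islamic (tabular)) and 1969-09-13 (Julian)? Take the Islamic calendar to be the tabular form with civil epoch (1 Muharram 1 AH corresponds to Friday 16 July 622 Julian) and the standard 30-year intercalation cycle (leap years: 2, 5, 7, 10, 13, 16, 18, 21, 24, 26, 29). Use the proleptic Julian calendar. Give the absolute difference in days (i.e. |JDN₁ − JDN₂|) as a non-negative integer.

205

JDN of the first date = 2440286.
JDN of the second date = 2440491.
|2440491 − 2440286| = 205.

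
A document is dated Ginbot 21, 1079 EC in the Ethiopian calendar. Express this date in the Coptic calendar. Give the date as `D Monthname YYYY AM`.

Both dates share Julian Day Number 2118220; in the Coptic calendar that is 21 Pashons 803 AM.

21 Pashons 803 AM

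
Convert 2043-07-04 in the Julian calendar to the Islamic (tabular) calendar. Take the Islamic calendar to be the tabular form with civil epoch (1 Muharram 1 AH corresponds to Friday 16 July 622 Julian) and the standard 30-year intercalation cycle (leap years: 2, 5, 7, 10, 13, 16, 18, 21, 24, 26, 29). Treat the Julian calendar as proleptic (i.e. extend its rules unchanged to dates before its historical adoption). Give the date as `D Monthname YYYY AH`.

9 Sha'ban 1465 AH

Both dates share Julian Day Number 2467448; in the tabular Islamic calendar that is 9 Sha'ban 1465 AH.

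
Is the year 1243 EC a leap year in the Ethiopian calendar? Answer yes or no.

yes

1243 mod 4 = 3; in the Ethiopian calendar a year is leap when year mod 4 = 3, so it is a leap year.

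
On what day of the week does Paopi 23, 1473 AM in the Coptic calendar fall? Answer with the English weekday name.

Sunday

This is JDN 2362730 (31 October 1756 Gregorian).
JDN 2362730 mod 7 = 6, and JDN 0 was a Monday, so this is a Sunday.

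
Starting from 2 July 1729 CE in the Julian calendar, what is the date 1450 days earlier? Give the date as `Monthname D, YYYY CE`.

July 13, 1725 CE

JDN of 2 July 1729 CE = 2352758.
2352758 − 1450 = 2351308.
JDN 2351308 in the Julian calendar is July 13, 1725 CE.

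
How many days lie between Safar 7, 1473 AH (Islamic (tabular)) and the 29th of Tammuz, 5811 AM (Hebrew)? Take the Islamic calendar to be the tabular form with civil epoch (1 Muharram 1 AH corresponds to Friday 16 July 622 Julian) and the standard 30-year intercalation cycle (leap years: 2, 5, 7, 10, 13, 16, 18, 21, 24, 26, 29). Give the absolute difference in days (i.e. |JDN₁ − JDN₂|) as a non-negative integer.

First date → JDN 2470104; second date → JDN 2470362.
The interval is |2470104 − 2470362| = 258 days.

258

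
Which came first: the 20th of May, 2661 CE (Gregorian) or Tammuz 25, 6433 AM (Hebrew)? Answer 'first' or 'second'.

The two dates have Julian Day Numbers 2693110 and 2697566 respectively.
Since 2693110 < 2697566, the first date comes first.

first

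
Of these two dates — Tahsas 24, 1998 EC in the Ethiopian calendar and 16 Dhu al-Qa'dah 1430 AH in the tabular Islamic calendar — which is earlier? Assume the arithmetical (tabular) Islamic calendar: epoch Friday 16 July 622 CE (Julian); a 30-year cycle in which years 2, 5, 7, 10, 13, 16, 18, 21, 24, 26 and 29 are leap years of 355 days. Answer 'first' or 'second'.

Converting both to JDN: 2453738 vs 2455140; the smaller is the first.

first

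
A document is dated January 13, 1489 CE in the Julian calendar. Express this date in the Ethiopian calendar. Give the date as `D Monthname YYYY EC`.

Julian Day Number of the source date = 2264928.
Converting JDN 2264928 to the Ethiopian calendar gives 18 Tir 1481 EC.

18 Tir 1481 EC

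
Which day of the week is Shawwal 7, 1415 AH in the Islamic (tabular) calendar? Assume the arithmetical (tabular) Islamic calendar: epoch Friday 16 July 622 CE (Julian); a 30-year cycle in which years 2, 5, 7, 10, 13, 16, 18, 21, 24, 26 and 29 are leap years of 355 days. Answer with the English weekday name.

Thursday

Equivalently 9 March 1995 Gregorian, JDN 2449786.
Since JDN mod 7 = 3 (0 = Monday), the day is Thursday.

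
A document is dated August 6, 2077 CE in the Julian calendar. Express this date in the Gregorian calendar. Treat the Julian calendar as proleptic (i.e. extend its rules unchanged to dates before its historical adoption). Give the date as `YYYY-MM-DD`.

2077-08-19

For dates in this range the Gregorian date is 13 days ahead of the Julian.
6 August 2077 Julian + 13 days → 19 August 2077 Gregorian.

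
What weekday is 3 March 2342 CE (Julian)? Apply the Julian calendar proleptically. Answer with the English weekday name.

Thursday

This is JDN 2576535 (19 March 2342 Gregorian).
2576535 ≡ 3 (mod 7); counting from Monday = 0 gives Thursday.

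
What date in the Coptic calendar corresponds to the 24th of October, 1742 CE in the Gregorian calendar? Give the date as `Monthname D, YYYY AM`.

Both dates share Julian Day Number 2357609; in the Coptic calendar that is 16 Paopi 1459 AM.

Paopi 16, 1459 AM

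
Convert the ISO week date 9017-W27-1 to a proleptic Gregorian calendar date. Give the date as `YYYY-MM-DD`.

9017-06-30

ISO week 1 of 9017 is the week containing the first Thursday of 9017.
Week 27, day 1 (Monday) lands on 9017-06-30.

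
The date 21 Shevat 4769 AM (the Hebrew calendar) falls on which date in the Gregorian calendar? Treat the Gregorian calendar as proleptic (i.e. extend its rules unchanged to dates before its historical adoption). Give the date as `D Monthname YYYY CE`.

Both dates share Julian Day Number 2089614; in the Gregorian calendar that is 25 January 1009 CE.

25 January 1009 CE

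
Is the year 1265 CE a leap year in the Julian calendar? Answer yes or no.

1265 mod 4 = 1, so it is a common year in the Julian calendar.

no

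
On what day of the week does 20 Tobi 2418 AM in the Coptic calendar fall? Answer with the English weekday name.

Monday

In the Gregorian calendar this is 3 February 2702 (JDN 2707978).
2707978 ≡ 0 (mod 7); counting from Monday = 0 gives Monday.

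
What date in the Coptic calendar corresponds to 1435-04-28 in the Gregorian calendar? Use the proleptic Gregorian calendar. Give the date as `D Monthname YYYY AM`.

Both dates share Julian Day Number 2245300; in the Coptic calendar that is 24 Parmouti 1151 AM.

24 Parmouti 1151 AM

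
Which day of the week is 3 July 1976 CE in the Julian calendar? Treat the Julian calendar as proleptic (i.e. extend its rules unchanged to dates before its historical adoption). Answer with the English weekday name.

Equivalently 16 July 1976 Gregorian, JDN 2442976.
Since JDN mod 7 = 4 (0 = Monday), the day is Friday.

Friday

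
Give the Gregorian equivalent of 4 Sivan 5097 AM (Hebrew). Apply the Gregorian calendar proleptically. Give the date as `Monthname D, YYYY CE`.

Both dates share Julian Day Number 2209522; in the Gregorian calendar that is 13 May 1337 CE.

May 13, 1337 CE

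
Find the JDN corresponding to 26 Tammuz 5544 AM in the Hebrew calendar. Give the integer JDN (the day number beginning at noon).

In the Gregorian calendar the same day is 15 July 1784.
JDN 2299161 is 15 October 1582 CE (Gregorian); the target day is +73688 days from there, so JDN = 2372849.

2372849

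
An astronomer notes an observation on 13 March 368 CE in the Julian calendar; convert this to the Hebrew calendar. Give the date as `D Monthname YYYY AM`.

Both dates share Julian Day Number 1855542; in the Hebrew calendar that is 8 Nisan 4128 AM.

8 Nisan 4128 AM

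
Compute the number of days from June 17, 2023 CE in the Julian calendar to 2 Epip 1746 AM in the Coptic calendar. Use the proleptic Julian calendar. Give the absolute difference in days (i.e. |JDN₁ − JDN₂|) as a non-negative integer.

2566

JDN of the first date = 2460126.
JDN of the second date = 2462692.
|2462692 − 2460126| = 2566.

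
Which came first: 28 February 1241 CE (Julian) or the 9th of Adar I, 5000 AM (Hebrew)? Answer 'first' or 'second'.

second

The two dates have Julian Day Numbers 2174392 and 2174001 respectively.
Since 2174001 < 2174392, the second date comes first.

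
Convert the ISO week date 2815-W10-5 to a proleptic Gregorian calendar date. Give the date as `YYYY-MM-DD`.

ISO week 1 of 2815 is the week containing the first Thursday of 2815.
Week 10, day 5 (Friday) lands on 2815-03-06.

2815-03-06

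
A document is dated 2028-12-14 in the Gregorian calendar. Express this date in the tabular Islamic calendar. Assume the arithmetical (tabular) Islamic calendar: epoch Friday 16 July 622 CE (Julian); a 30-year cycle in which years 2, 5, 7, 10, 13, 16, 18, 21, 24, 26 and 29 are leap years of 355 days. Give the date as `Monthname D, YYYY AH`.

Rajab 27, 1450 AH

Julian Day Number of the source date = 2462120.
Converting JDN 2462120 to the tabular Islamic calendar gives 27 Rajab 1450 AH.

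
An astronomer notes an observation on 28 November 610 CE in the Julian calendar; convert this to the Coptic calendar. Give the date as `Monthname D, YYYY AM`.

Julian Day Number of the source date = 1944192.
Converting JDN 1944192 to the Coptic calendar gives 2 Koiak 327 AM.

Koiak 2, 327 AM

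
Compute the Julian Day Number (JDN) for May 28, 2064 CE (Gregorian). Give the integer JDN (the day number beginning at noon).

JDN 2400001 is 17 November 1858 CE (Gregorian), MJD 0; the target day is +75068 days from there, so JDN = 2475069.

2475069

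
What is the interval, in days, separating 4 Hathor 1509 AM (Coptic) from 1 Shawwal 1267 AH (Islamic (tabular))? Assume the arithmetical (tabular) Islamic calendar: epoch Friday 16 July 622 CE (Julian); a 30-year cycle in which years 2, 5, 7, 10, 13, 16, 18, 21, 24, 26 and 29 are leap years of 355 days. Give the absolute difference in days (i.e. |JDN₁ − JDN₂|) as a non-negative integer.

21444

JDN of the first date = 2375890.
JDN of the second date = 2397334.
|2397334 − 2375890| = 21444.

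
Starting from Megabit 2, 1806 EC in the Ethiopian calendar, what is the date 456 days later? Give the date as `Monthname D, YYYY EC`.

Sene 3, 1807 EC

Counting 456 days forward from JDN 2383678 reaches JDN 2384134, which is Sene 3, 1807 EC.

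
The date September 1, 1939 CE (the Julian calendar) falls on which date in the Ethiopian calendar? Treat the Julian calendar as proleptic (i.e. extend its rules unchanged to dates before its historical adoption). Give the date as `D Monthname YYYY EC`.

3 Meskerem 1932 EC

Both dates share Julian Day Number 2429521; in the Ethiopian calendar that is 3 Meskerem 1932 EC.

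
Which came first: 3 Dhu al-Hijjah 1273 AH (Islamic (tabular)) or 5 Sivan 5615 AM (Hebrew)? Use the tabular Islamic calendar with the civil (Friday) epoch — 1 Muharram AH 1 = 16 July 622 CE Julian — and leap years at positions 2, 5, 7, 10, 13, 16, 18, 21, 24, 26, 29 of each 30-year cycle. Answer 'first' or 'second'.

second

First date → JDN 2399521; second date → JDN 2398726.
JDN 2398726 < JDN 2399521, so the second date is earlier.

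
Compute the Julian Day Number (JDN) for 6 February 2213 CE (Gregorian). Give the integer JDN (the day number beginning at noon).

JDN 2299161 is 15 October 1582 CE (Gregorian); the target day is +230217 days from there, so JDN = 2529378.

2529378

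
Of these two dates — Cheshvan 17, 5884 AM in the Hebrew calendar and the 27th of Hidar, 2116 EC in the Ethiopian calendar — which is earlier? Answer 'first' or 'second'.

Converting both to JDN: 2496779 vs 2496811; the smaller is the first.

first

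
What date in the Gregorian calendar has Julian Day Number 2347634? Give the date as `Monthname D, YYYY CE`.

Counting from JDN 2299161 = 15 Oct 1582 gives an offset of 48473 days.

July 3, 1715 CE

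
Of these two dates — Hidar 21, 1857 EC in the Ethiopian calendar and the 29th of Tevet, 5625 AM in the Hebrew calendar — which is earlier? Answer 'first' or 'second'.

first

First date → JDN 2402205; second date → JDN 2402264.
JDN 2402205 < JDN 2402264, so the first date is earlier.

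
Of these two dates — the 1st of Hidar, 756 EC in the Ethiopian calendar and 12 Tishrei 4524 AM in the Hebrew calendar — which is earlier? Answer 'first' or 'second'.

second

Converting both to JDN: 2000045 vs 2000009; the smaller is the second.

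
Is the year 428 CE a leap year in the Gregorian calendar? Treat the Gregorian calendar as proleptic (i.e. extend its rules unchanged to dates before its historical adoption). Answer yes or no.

428 is divisible by 4 and not by 100, so it is a leap year.

yes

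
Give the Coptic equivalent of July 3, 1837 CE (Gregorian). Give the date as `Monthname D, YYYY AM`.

Paoni 27, 1553 AM

Julian Day Number of the source date = 2392194.
Converting JDN 2392194 to the Coptic calendar gives 27 Paoni 1553 AM.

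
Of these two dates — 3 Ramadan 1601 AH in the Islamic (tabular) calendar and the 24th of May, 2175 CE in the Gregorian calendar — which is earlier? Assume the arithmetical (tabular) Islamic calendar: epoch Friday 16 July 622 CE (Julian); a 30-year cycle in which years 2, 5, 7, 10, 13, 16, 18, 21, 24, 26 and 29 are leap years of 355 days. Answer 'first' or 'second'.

The two dates have Julian Day Numbers 2515665 and 2515606 respectively.
Since 2515606 < 2515665, the second date comes first.

second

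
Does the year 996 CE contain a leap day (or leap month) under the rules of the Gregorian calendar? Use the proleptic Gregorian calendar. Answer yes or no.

yes

996 is divisible by 4 and not by 100, so it is a leap year.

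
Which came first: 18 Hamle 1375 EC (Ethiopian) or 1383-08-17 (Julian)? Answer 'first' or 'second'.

first

The two dates have Julian Day Numbers 2226391 and 2226427 respectively.
Since 2226391 < 2226427, the first date comes first.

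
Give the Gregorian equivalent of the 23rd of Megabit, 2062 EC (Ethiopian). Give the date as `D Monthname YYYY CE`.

1 April 2070 CE

Julian Day Number of the source date = 2477203.
Converting JDN 2477203 to the Gregorian calendar gives 1 April 2070 CE.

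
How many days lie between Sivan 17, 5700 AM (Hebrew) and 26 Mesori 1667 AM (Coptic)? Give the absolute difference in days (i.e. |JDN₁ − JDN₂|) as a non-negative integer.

4087

First date → JDN 2429804; second date → JDN 2433891.
The interval is |2429804 − 2433891| = 4087 days.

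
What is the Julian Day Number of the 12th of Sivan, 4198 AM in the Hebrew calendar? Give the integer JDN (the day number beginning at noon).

1881178

Equivalently 22 May 438 (proleptic Gregorian).
JDN 2400001 is 17 November 1858 CE (Gregorian), MJD 0; the target day is −518823 days from there, so JDN = 1881178.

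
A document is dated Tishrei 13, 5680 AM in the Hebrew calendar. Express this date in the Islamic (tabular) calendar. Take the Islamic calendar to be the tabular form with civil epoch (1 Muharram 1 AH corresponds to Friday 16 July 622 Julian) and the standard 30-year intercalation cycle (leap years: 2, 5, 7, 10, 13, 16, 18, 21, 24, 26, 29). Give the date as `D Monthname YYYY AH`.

12 Muharram 1338 AH

Julian Day Number of the source date = 2422239.
Converting JDN 2422239 to the tabular Islamic calendar gives 12 Muharram 1338 AH.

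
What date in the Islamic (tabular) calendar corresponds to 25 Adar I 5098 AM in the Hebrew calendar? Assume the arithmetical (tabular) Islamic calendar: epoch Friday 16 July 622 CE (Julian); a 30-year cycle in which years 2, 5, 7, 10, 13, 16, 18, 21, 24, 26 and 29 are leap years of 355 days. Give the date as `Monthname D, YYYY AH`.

Julian Day Number of the source date = 2209808.
Converting JDN 2209808 to the tabular Islamic calendar gives 24 Rajab 738 AH.

Rajab 24, 738 AH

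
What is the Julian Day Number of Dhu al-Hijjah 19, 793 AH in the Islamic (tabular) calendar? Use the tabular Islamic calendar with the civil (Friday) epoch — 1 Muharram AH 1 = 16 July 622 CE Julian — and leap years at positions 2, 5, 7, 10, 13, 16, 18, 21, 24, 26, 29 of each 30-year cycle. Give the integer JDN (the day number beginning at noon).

2229441

In the proleptic Gregorian calendar the same day is 25 November 1391.
JDN 2299161 is 15 October 1582 CE (Gregorian); the target day is −69720 days from there, so JDN = 2229441.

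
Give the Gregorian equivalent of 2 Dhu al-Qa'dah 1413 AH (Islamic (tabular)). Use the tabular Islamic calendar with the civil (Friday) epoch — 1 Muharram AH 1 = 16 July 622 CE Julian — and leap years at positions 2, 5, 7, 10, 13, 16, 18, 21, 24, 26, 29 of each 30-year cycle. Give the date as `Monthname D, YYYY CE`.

Both dates share Julian Day Number 2449102; in the Gregorian calendar that is 24 April 1993 CE.

April 24, 1993 CE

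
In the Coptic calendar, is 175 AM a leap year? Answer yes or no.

yes

175 mod 4 = 3; in the Coptic calendar a year is leap when year mod 4 = 3, so it is a leap year.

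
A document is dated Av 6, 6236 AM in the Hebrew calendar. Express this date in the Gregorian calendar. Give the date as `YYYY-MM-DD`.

2476-07-27

Both dates share Julian Day Number 2625609; in the Gregorian calendar that is 27 July 2476 CE.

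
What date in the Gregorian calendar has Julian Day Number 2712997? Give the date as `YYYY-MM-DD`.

Counting from JDN 2299161 = 15 Oct 1582 gives an offset of 413836 days.

2715-11-01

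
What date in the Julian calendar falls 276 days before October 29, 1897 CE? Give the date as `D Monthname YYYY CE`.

JDN of October 29, 1897 CE = 2414239.
2414239 − 276 = 2413963.
JDN 2413963 in the Julian calendar is 26 January 1897 CE.

26 January 1897 CE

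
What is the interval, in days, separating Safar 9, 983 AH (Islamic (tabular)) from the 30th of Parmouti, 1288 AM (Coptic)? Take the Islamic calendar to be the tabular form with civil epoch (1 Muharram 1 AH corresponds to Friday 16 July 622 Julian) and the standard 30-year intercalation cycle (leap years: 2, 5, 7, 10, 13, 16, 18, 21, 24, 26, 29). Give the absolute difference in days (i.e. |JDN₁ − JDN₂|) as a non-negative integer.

1120

JDN of the first date = 2296466.
JDN of the second date = 2295346.
|2295346 − 2296466| = 1120.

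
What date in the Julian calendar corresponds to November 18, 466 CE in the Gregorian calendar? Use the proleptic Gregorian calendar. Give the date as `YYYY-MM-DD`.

0466-11-17

For dates in this range the Gregorian date is 1 day ahead of the Julian.
18 November 466 Gregorian − 1 day → 17 November 466 Julian.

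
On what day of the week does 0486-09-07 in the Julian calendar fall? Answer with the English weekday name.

In the proleptic Gregorian calendar this is 8 September 486 (JDN 1898819).
JDN 1898819 mod 7 = 6, and JDN 0 was a Monday, so this is a Sunday.

Sunday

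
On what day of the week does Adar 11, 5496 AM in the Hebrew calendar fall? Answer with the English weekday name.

Equivalently 23 February 1736 Gregorian, JDN 2355174.
JDN 2355174 mod 7 = 3, and JDN 0 was a Monday, so this is a Thursday.

Thursday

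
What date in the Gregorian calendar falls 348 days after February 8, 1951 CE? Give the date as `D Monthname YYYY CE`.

JDN of February 8, 1951 CE = 2433686.
2433686 + 348 = 2434034.
JDN 2434034 in the Gregorian calendar is 22 January 1952 CE.

22 January 1952 CE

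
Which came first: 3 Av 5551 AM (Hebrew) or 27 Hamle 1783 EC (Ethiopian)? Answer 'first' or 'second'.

second

The two dates have Julian Day Numbers 2375424 and 2375422 respectively.
Since 2375422 < 2375424, the second date comes first.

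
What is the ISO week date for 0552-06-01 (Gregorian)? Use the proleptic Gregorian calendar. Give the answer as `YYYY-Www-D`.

The weekday is Thursday (ISO weekday 4).
That Thursday belongs to ISO week 22 of ISO year 552.

0552-W22-4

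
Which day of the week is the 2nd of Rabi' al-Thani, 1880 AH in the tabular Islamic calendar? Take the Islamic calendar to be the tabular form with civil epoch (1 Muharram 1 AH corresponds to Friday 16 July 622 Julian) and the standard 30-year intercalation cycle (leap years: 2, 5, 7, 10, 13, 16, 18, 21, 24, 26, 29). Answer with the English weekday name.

Friday

In the Gregorian calendar this is 3 November 2445 (JDN 2614385).
JDN 2614385 mod 7 = 4, and JDN 0 was a Monday, so this is a Friday.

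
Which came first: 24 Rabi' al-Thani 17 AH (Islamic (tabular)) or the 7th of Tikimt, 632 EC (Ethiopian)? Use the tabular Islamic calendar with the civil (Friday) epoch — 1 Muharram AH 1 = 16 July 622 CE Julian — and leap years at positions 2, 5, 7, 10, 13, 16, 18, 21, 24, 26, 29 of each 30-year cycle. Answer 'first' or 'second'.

Converting both to JDN: 1954222 vs 1954730; the smaller is the first.

first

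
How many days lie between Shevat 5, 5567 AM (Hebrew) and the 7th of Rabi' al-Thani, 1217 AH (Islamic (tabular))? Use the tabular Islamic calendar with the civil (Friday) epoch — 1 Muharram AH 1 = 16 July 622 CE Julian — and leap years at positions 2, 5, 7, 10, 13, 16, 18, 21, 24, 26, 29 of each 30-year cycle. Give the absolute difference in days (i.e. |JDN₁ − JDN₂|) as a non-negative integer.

1621

First date → JDN 2381066; second date → JDN 2379445.
The interval is |2381066 − 2379445| = 1621 days.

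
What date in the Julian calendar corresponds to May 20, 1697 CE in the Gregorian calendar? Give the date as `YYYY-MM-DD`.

At this point the Julian calendar is 10 days behind the Gregorian.
20 May 1697 Gregorian − 10 days → 10 May 1697 Julian.

1697-05-10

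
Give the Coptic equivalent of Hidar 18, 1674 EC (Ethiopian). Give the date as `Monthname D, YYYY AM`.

Hathor 18, 1398 AM

Both dates share Julian Day Number 2335361; in the Coptic calendar that is 18 Hathor 1398 AM.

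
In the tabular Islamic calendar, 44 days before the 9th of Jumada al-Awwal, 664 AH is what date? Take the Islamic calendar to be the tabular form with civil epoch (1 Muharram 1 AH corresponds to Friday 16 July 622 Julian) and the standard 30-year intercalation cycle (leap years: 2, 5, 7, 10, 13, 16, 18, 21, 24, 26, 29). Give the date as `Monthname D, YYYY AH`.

JDN of the 9th of Jumada al-Awwal, 664 AH = 2183511.
2183511 − 44 = 2183467.
JDN 2183467 in the tabular Islamic calendar is Rabi' al-Awwal 24, 664 AH.

Rabi' al-Awwal 24, 664 AH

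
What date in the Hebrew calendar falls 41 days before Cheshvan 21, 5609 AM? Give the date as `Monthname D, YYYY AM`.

Tishrei 10, 5609 AM

JDN of Cheshvan 21, 5609 AM = 2396349.
2396349 − 41 = 2396308.
JDN 2396308 in the Hebrew calendar is Tishrei 10, 5609 AM.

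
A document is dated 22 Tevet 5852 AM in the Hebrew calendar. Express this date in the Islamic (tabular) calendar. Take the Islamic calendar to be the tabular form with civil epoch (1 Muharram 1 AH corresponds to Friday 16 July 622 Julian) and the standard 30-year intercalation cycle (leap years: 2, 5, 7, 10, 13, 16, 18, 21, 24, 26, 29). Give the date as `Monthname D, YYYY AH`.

Rajab 22, 1515 AH

The source date corresponds to 2 January 2092 in the Gregorian calendar (JDN 2485149).
That day falls on 22 Rajab 1515 AH in the tabular Islamic calendar.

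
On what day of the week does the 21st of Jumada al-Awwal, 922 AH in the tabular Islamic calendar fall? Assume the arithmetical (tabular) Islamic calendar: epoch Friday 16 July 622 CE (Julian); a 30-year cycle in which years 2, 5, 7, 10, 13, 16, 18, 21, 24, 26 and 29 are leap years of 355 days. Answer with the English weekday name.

This is JDN 2274950 (2 July 1516 Gregorian).
2274950 ≡ 6 (mod 7); counting from Monday = 0 gives Sunday.

Sunday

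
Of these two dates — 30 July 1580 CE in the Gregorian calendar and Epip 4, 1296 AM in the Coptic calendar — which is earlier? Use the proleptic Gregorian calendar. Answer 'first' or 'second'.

Converting both to JDN: 2298354 vs 2298332; the smaller is the second.

second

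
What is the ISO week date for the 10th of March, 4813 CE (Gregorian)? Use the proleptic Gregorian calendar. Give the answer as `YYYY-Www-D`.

The weekday is Sunday (ISO weekday 7).
That Sunday belongs to ISO week 10 of ISO year 4813.

4813-W10-7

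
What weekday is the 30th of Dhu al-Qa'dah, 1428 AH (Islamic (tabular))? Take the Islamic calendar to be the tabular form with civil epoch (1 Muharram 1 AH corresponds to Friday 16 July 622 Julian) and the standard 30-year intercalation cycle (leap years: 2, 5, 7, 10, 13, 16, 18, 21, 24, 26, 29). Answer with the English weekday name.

Monday

Equivalently 10 December 2007 Gregorian, JDN 2454445.
2454445 ≡ 0 (mod 7); counting from Monday = 0 gives Monday.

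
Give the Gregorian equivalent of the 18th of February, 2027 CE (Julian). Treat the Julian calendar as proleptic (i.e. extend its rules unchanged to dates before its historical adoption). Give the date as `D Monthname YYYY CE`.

3 March 2027 CE

At this point the Julian calendar is 13 days behind the Gregorian.
18 February 2027 Julian + 13 days → 3 March 2027 Gregorian.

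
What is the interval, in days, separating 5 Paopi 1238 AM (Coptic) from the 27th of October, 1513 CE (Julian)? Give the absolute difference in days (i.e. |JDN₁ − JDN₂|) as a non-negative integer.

2897

First date → JDN 2276878; second date → JDN 2273981.
The interval is |2276878 − 2273981| = 2897 days.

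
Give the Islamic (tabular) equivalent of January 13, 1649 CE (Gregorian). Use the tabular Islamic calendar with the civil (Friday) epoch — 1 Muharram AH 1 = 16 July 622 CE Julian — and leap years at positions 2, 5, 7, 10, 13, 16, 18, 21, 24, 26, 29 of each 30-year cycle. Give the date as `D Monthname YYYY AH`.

Both dates share Julian Day Number 2323358; in the tabular Islamic calendar that is 28 Dhu al-Hijjah 1058 AH.

28 Dhu al-Hijjah 1058 AH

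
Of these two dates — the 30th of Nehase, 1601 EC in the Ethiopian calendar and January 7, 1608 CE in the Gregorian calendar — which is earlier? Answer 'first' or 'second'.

second

First date → JDN 2308980; second date → JDN 2308376.
JDN 2308376 < JDN 2308980, so the second date is earlier.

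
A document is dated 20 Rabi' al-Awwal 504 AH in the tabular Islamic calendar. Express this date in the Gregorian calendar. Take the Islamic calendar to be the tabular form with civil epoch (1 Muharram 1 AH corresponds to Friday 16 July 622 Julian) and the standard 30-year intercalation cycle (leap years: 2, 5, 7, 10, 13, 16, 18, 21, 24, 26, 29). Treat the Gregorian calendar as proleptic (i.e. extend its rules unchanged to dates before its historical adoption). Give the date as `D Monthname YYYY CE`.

Both dates share Julian Day Number 2126764; in the Gregorian calendar that is 13 October 1110 CE.

13 October 1110 CE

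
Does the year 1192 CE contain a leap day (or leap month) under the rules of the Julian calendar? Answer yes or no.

1192 mod 4 = 0, so it is a leap year in the Julian calendar.

yes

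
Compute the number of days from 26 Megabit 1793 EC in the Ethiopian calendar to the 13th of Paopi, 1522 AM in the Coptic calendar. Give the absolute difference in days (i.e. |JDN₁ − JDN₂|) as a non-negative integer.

JDN of the first date = 2378954.
JDN of the second date = 2380617.
|2380617 − 2378954| = 1663.

1663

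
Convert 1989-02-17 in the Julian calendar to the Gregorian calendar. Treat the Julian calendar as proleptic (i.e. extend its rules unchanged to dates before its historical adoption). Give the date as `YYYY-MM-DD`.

1989-03-02

The Julian–Gregorian offset here is 13 days (Julian trailing).
17 February 1989 Julian + 13 days → 2 March 1989 Gregorian.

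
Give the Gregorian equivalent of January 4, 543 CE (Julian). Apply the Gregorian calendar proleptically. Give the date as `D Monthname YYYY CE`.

6 January 543 CE

For dates in this range the Gregorian date is 2 days ahead of the Julian.
4 January 543 Julian + 2 days → 6 January 543 Gregorian.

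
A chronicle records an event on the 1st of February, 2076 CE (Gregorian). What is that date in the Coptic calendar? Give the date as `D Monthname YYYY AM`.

23 Tobi 1792 AM

Both dates share Julian Day Number 2479335; in the Coptic calendar that is 23 Tobi 1792 AM.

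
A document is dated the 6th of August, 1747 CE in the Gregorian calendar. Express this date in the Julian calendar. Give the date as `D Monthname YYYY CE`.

For dates in this range the Gregorian date is 11 days ahead of the Julian.
6 August 1747 Gregorian − 11 days → 26 July 1747 Julian.

26 July 1747 CE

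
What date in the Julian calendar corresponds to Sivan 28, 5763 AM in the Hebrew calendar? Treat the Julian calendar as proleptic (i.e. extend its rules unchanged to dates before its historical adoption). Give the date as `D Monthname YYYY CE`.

The source date corresponds to 28 June 2003 in the Gregorian calendar (JDN 2452819).
That day falls on 15 June 2003 CE in the Julian calendar.

15 June 2003 CE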